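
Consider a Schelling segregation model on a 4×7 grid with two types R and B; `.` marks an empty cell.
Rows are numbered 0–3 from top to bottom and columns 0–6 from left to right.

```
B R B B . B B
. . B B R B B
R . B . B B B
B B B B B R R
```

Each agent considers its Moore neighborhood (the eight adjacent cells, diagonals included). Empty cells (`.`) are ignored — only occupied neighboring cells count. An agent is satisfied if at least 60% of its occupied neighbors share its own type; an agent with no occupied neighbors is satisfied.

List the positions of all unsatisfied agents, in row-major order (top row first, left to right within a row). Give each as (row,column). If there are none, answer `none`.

(0,0), (0,1), (1,4), (2,0), (3,0), (3,5), (3,6)

(0,0)B 0/1 unhappy
(0,1)R 0/3 unhappy
(0,2)B 3/4 ok
(0,3)B 3/4 ok
(0,5)B 3/4 ok
(0,6)B 3/3 ok
(1,2)B 4/5 ok
(1,3)B 5/6 ok
(1,4)R 0/6 unhappy
(1,5)B 6/7 ok
(1,6)B 5/5 ok
(2,0)R 0/2 unhappy
(2,2)B 5/5 ok
(2,4)B 5/7 ok
(2,5)B 5/8 ok
(2,6)B 3/5 ok
(3,0)B 1/2 unhappy
(3,1)B 3/4 ok
(3,2)B 3/3 ok
(3,3)B 4/4 ok
(3,4)B 3/4 ok
(3,5)R 1/5 unhappy
(3,6)R 1/3 unhappy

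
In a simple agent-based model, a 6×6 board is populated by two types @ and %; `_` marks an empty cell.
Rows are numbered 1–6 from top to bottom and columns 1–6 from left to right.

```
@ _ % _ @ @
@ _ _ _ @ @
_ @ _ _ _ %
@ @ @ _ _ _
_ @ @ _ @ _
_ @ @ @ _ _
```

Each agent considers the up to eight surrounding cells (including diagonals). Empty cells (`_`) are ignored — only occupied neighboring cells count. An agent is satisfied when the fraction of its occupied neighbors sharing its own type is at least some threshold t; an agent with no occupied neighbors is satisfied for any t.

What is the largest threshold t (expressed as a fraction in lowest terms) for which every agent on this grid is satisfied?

Row 1: (1,1)@ 1/1 · (1,3)% — no occupied neighbors · (1,5)@ 3/3 · (1,6)@ 3/3
Row 2: (2,1)@ 2/2 · (2,5)@ 3/4 · (2,6)@ 3/4
Row 3: (3,2)@ 4/4 · (3,6)% 0/2
Row 4: (4,1)@ 3/3 · (4,2)@ 5/5 · (4,3)@ 4/4
Row 5: (5,2)@ 6/6 · (5,3)@ 6/6 · (5,5)@ 1/1
Row 6: (6,2)@ 3/3 · (6,3)@ 4/4 · (6,4)@ 3/3
The smallest same-type fraction is 0/2 at (3,6), which reduces to 0/1. Any threshold above that leaves this agent unsatisfied.

0/1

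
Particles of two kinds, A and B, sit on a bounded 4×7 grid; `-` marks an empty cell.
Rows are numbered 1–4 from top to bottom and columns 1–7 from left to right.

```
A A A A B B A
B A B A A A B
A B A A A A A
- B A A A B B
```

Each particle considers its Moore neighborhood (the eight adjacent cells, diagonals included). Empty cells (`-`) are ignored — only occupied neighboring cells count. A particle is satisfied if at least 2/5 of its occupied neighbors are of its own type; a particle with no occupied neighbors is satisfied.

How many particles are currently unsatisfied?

9

(1,1)A 2/3 ok
(1,2)A 3/5 ok
(1,3)A 4/5 ok
(1,4)A 3/5 ok
(1,5)B 1/5 unhappy
(1,6)B 2/5 ok
(1,7)A 1/3 unhappy
(2,1)B 1/5 unhappy
(2,2)A 5/8 ok
(2,3)B 1/8 unhappy
(2,4)A 6/8 ok
(2,5)A 6/8 ok
(2,6)A 5/8 ok
(2,7)B 1/5 unhappy
(3,1)A 1/4 unhappy
(3,2)B 3/7 ok
(3,3)A 5/8 ok
(3,4)A 7/8 ok
(3,5)A 7/8 ok
(3,6)A 5/8 ok
(3,7)A 2/5 ok
(4,2)B 1/4 unhappy
(4,3)A 3/5 ok
(4,4)A 5/5 ok
(4,5)A 4/5 ok
(4,6)B 1/5 unhappy
(4,7)B 1/3 unhappy
Unsatisfied: (1,5), (1,7), (2,1), (2,3), (2,7), (3,1), (4,2), (4,6), (4,7) — 9 in total.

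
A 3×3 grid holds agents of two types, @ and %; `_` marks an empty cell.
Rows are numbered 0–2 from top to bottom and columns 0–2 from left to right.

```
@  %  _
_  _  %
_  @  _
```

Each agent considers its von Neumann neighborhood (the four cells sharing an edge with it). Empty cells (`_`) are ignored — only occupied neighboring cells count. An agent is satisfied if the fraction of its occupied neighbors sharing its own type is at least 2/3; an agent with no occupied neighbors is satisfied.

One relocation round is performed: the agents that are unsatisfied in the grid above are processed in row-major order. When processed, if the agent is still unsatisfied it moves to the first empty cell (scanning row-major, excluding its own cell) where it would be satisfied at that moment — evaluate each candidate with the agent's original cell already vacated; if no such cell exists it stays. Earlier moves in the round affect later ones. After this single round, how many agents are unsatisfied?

0

Initially unsatisfied (in order): (0,0), (0,1).
  (0,0) → (1,0).
  (0,1): now satisfied by earlier moves; stays.
Resulting grid:
_ % _
@ _ %
_ @ _
All satisfied now.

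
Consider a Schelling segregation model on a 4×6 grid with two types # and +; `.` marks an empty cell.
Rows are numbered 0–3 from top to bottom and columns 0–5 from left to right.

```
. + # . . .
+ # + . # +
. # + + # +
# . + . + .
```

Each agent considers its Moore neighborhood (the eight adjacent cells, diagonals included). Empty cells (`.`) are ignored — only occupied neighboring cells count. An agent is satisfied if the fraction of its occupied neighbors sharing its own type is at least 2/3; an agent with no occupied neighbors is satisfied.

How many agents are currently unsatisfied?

11

(0,1)+ 2/4 ✗
(0,2)# 1/3 ✗
(1,0)+ 1/3 ✗
(1,1)# 2/6 ✗
(1,2)+ 3/6 ✗
(1,4)# 1/4 ✗
(1,5)+ 1/3 ✗
(2,1)# 2/6 ✗
(2,2)+ 3/5 ✗
(2,3)+ 4/6 ✓
(2,4)# 1/5 ✗
(2,5)+ 2/4 ✗
(3,0)# 1/1 ✓
(3,2)+ 2/3 ✓
(3,4)+ 2/3 ✓
Unsatisfied: (0,1), (0,2), (1,0), (1,1), (1,2), (1,4), (1,5), (2,1), (2,2), (2,4), (2,5) — 11 in total.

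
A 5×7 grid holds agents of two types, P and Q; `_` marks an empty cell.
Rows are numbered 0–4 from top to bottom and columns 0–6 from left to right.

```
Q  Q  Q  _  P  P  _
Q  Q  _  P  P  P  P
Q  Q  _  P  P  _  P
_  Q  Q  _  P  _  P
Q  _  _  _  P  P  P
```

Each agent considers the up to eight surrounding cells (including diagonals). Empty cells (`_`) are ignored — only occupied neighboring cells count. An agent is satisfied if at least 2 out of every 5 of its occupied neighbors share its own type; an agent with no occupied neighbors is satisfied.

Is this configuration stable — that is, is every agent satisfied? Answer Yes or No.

Yes

(0,0)Q 3/3 ✓
(0,1)Q 4/4 ✓
(0,2)Q 2/3 ✓
(0,4)P 4/4 ✓
(0,5)P 4/4 ✓
(1,0)Q 5/5 ✓
(1,1)Q 6/6 ✓
(1,3)P 4/5 ✓
(1,4)P 6/6 ✓
(1,5)P 6/6 ✓
(1,6)P 3/3 ✓
(2,0)Q 4/4 ✓
(2,1)Q 5/5 ✓
(2,3)P 4/5 ✓
(2,4)P 5/5 ✓
(2,6)P 3/3 ✓
(3,1)Q 4/4 ✓
(3,2)Q 2/3 ✓
(3,4)P 4/4 ✓
(3,6)P 3/3 ✓
(4,0)Q 1/1 ✓
(4,4)P 2/2 ✓
(4,5)P 4/4 ✓
(4,6)P 2/2 ✓
All meet the threshold, so the configuration is stable.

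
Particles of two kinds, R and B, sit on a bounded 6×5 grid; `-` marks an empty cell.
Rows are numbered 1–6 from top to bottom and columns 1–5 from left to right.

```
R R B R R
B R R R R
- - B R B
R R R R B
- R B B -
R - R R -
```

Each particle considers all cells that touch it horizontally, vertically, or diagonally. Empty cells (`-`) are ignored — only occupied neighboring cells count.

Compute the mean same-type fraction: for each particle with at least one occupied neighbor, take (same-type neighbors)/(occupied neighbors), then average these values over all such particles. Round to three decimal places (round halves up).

(1,1)R 2/3
(1,2)R 3/5
(1,3)B 0/5
(1,4)R 4/5
(1,5)R 3/3
(2,1)B 0/3
(2,2)R 3/6
(2,3)R 5/7
(2,4)R 5/8
(2,5)R 4/5
(3,3)B 0/7
(3,4)R 5/8
(3,5)B 1/5
(4,1)R 2/2
(4,2)R 3/5
(4,3)R 4/7
(4,4)R 2/7
(4,5)B 2/4
(5,2)R 5/6
(5,3)B 1/7
(5,4)B 2/6
(6,1)R 1/1
(6,3)R 2/4
(6,4)R 1/3
Sum over 24 particles: 2/3 + 3/5 + 0/5 + 4/5 + 3/3 + 0/3 + 3/6 + 5/7 + 5/8 + 4/5 + 0/7 + 5/8 + 1/5 + 2/2 + 3/5 + 4/7 + 2/7 + 2/4 + 5/6 + 1/7 + 2/6 + 1/1 + 2/4 + 1/3 = 1061/84; mean = 1061/84 ÷ 24 = 1061/2016 = 0.526289… → 0.526.

0.526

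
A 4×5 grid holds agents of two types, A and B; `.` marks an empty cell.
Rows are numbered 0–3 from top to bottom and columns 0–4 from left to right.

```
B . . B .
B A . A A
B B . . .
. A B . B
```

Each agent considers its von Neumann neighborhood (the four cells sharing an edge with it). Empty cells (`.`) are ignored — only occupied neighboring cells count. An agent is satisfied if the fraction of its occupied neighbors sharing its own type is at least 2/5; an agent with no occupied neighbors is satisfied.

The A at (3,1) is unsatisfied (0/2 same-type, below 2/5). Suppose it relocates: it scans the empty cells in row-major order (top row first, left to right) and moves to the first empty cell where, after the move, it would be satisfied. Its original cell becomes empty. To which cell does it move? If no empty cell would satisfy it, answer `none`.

(0,1)

Vacating (3,1). Empty cells in order:
  (0,1): 1/2 same-type → satisfied — stop here.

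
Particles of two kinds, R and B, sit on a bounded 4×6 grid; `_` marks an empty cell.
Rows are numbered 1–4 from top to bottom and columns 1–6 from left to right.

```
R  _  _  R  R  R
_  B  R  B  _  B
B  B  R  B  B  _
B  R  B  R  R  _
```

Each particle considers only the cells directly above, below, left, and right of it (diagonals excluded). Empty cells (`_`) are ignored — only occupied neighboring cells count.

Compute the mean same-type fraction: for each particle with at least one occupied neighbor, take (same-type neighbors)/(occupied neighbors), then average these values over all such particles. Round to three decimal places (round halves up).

0.426

(1,1)R — no occupied neighbors
(1,4)R 1/2
(1,5)R 2/2
(1,6)R 1/2
(2,2)B 1/2
(2,3)R 1/3
(2,4)B 1/3
(2,6)B 0/1
(3,1)B 2/2
(3,2)B 2/4
(3,3)R 1/4
(3,4)B 2/4
(3,5)B 1/2
(4,1)B 1/2
(4,2)R 0/3
(4,3)B 0/3
(4,4)R 1/3
(4,5)R 1/2
Sum over 17 particles: 1/2 + 2/2 + 1/2 + 1/2 + 1/3 + 1/3 + 0/1 + 2/2 + 2/4 + 1/4 + 2/4 + 1/2 + 1/2 + 0/3 + 0/3 + 1/3 + 1/2 = 29/4; mean = 29/4 ÷ 17 = 29/68 = 0.426470… → 0.426.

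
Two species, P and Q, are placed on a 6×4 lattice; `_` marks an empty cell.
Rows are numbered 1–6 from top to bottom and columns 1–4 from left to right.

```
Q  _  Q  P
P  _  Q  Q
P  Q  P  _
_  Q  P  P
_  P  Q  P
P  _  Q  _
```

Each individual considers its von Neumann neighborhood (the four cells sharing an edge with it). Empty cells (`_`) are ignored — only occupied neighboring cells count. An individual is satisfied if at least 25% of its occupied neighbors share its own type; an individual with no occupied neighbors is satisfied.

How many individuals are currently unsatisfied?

3

Row 1: (1,1)Q 0/1 ✗ · (1,3)Q 1/2 ✓ · (1,4)P 0/2 ✗
Row 2: (2,1)P 1/2 ✓ · (2,3)Q 2/3 ✓ · (2,4)Q 1/2 ✓
Row 3: (3,1)P 1/2 ✓ · (3,2)Q 1/3 ✓ · (3,3)P 1/3 ✓
Row 4: (4,2)Q 1/3 ✓ · (4,3)P 2/4 ✓ · (4,4)P 2/2 ✓
Row 5: (5,2)P 0/2 ✗ · (5,3)Q 1/4 ✓ · (5,4)P 1/2 ✓
Row 6: (6,1)P 0/0 ✓ · (6,3)Q 1/1 ✓
Unsatisfied: (1,1), (1,4), (5,2) — 3 in total.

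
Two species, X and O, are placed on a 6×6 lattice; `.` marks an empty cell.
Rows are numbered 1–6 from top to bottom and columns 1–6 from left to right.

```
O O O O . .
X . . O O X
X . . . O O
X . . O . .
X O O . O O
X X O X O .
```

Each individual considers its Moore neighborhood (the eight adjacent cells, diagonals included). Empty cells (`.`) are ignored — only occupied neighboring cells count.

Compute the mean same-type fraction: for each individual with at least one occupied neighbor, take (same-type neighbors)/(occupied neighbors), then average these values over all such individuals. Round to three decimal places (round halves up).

Row 1: (1,1)O 1/2 · (1,2)O 2/3 · (1,3)O 3/3 · (1,4)O 3/3
Row 2: (2,1)X 1/3 · (2,4)O 4/4 · (2,5)O 4/5 · (2,6)X 0/3
Row 3: (3,1)X 2/2 · (3,5)O 4/5 · (3,6)O 2/3
Row 4: (4,1)X 2/3 · (4,4)O 3/3
Row 5: (5,1)X 3/4 · (5,2)O 2/6 · (5,3)O 3/5 · (5,5)O 3/4 · (5,6)O 2/2
Row 6: (6,1)X 2/3 · (6,2)X 2/5 · (6,3)O 2/4 · (6,4)X 0/4 · (6,5)O 2/3
Sum over 23 individuals: 1/2 + 2/3 + 3/3 + 3/3 + 1/3 + 4/4 + 4/5 + 0/3 + 2/2 + 4/5 + 2/3 + 2/3 + 3/3 + 3/4 + 2/6 + 3/5 + 3/4 + 2/2 + 2/3 + 2/5 + 2/4 + 0/4 + 2/3 = 151/10; mean = 151/10 ÷ 23 = 151/230 = 0.656521… → 0.657.

0.657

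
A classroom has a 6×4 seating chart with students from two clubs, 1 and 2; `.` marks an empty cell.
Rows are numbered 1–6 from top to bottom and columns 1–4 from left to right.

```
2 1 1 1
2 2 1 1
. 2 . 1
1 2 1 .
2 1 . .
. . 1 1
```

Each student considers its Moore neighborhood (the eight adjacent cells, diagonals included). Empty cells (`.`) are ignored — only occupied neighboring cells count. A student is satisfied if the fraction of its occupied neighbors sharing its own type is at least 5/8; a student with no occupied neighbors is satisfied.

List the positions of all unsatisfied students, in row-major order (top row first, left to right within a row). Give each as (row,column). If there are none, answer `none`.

Row 1: (1,1)2 2/3 ok · (1,2)1 2/5 unhappy · (1,3)1 4/5 ok · (1,4)1 3/3 ok
Row 2: (2,1)2 3/4 ok · (2,2)2 3/6 unhappy · (2,3)1 5/7 ok · (2,4)1 4/4 ok
Row 3: (3,2)2 3/6 unhappy · (3,4)1 3/3 ok
Row 4: (4,1)1 1/4 unhappy · (4,2)2 2/5 unhappy · (4,3)1 2/4 unhappy
Row 5: (5,1)2 1/3 unhappy · (5,2)1 3/5 unhappy
Row 6: (6,3)1 2/2 ok · (6,4)1 1/1 ok

(1,2), (2,2), (3,2), (4,1), (4,2), (4,3), (5,1), (5,2)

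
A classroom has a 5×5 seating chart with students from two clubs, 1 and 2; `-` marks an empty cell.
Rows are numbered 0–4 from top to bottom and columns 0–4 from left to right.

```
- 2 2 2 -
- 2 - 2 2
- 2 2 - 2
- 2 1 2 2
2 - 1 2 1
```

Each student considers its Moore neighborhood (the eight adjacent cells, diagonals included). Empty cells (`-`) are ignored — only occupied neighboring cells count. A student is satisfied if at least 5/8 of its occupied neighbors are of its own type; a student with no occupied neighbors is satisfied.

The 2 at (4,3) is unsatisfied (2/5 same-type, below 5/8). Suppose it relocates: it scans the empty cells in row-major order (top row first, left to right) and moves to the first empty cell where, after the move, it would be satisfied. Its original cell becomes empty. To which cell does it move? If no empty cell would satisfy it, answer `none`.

(0,0)

Vacating (4,3). Empty cells in order:
  (0,0): 2/2 same-type → satisfied — stop here.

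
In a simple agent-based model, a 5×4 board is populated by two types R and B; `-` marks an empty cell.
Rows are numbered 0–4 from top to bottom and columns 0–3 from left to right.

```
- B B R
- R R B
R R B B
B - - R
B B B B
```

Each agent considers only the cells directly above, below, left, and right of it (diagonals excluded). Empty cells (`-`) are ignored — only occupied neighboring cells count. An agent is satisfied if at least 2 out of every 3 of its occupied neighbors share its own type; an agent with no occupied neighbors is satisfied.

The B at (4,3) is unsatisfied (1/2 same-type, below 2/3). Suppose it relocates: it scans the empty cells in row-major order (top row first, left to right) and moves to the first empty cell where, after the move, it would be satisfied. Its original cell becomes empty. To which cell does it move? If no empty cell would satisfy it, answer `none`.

Vacating (4,3). Empty cells in order:
  (0,0): 1/1 same-type → satisfied — stop here.

(0,0)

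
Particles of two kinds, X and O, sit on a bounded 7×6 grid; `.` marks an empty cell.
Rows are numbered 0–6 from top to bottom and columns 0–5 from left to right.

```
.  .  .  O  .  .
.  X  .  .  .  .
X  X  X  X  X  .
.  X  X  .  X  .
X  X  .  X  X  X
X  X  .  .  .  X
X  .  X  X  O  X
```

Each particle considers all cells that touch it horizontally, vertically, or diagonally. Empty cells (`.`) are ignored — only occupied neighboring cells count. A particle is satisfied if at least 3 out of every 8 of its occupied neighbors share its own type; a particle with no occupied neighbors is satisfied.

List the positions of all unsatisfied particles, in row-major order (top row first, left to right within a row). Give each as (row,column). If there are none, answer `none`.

(6,4)

Row 0: (0,3)O 0/0 ok
Row 1: (1,1)X 3/3 ok
Row 2: (2,0)X 3/3 ok · (2,1)X 5/5 ok · (2,2)X 5/5 ok · (2,3)X 4/4 ok · (2,4)X 2/2 ok
Row 3: (3,1)X 6/6 ok · (3,2)X 6/6 ok · (3,4)X 5/5 ok
Row 4: (4,0)X 4/4 ok · (4,1)X 5/5 ok · (4,3)X 3/3 ok · (4,4)X 4/4 ok · (4,5)X 3/3 ok
Row 5: (5,0)X 4/4 ok · (5,1)X 5/5 ok · (5,5)X 3/4 ok
Row 6: (6,0)X 2/2 ok · (6,2)X 2/2 ok · (6,3)X 1/2 ok · (6,4)O 0/3 unhappy · (6,5)X 1/2 ok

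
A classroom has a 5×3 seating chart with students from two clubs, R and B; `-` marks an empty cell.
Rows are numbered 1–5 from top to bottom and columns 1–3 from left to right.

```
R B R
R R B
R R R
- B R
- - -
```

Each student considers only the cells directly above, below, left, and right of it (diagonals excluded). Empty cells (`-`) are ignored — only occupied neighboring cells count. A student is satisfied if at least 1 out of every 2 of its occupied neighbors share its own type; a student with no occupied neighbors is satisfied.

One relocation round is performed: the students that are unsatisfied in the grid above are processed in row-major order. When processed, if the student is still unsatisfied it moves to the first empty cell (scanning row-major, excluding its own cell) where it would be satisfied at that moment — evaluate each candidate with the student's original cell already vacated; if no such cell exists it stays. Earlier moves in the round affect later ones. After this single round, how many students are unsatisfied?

Initially unsatisfied (in order): (1,2), (1,3), (2,3), (4,2).
  (1,2) → (4,1).
  (1,3) → (1,2).
  (2,3) → (5,1).
  (4,2) → (5,2).
Resulting grid:
R R -
R R -
R R R
B - R
B B -
All satisfied now.

0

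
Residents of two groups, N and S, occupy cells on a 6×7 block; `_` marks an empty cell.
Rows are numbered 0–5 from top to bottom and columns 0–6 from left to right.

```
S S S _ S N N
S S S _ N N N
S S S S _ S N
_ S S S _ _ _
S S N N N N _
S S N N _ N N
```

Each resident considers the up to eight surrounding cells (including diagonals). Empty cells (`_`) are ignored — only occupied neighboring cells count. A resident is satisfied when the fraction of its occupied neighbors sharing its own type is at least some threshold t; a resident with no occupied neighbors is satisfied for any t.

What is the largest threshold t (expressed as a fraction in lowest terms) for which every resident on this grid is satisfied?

0/1

Row 0: (0,0)S 3/3 · (0,1)S 5/5 · (0,2)S 3/3 · (0,4)S 0/3 · (0,5)N 4/5 · (0,6)N 3/3
Row 1: (1,0)S 5/5 · (1,1)S 8/8 · (1,2)S 6/6 · (1,4)N 2/5 · (1,5)N 5/7 · (1,6)N 4/5
Row 2: (2,0)S 4/4 · (2,1)S 7/7 · (2,2)S 7/7 · (2,3)S 4/5 · (2,5)S 0/4 · (2,6)N 2/3
Row 3: (3,1)S 6/7 · (3,2)S 6/8 · (3,3)S 3/6
Row 4: (4,0)S 4/4 · (4,1)S 5/7 · (4,2)N 3/8 · (4,3)N 4/6 · (4,4)N 4/5 · (4,5)N 3/3
Row 5: (5,0)S 3/3 · (5,1)S 3/5 · (5,2)N 3/5 · (5,3)N 4/4 · (5,5)N 3/3 · (5,6)N 2/2
The smallest same-type fraction is 0/3 at (0,4), which reduces to 0/1. Any threshold above that leaves this resident unsatisfied.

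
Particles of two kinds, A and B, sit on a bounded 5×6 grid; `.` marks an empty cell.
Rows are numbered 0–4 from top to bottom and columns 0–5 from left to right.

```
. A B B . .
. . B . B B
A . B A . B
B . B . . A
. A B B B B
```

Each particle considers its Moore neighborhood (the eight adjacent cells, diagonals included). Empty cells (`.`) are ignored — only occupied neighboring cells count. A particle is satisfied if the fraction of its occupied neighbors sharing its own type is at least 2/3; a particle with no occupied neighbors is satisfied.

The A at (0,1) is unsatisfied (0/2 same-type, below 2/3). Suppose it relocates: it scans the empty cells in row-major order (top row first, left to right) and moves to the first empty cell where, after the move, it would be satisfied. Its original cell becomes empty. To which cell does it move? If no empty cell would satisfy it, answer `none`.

Vacating (0,1). Empty cells in order:
  (0,0): 0/0 same-type → satisfied — stop here.

(0,0)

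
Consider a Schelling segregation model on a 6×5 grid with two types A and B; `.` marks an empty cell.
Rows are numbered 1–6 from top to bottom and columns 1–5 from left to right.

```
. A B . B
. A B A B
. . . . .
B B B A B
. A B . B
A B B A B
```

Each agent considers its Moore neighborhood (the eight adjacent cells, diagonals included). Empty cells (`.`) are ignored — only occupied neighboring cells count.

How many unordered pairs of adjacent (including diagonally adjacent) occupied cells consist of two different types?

23

Scan each occupied cell's neighbors to the right and below (and the two forward diagonals) so each pair is counted once.
Row 1: A(1,2)–B(1,3)≠ A(1,2)–A(2,2)= A(1,2)–B(2,3)≠ B(1,3)–B(2,3)= B(1,3)–A(2,4)≠ B(1,3)–A(2,2)≠ B(1,5)–B(2,5)= B(1,5)–A(2,4)≠  → 5/8 unlike.
Row 2: A(2,2)–B(2,3)≠ B(2,3)–A(2,4)≠ A(2,4)–B(2,5)≠  → 3/3 unlike.
Row 4: B(4,1)–B(4,2)= B(4,1)–A(5,2)≠ B(4,2)–B(4,3)= B(4,2)–A(5,2)≠ B(4,2)–B(5,3)= B(4,3)–A(4,4)≠ B(4,3)–B(5,3)= B(4,3)–A(5,2)≠ A(4,4)–B(4,5)≠ A(4,4)–B(5,5)≠ A(4,4)–B(5,3)≠ B(4,5)–B(5,5)=  → 7/12 unlike.
Row 5: A(5,2)–B(5,3)≠ A(5,2)–B(6,2)≠ A(5,2)–B(6,3)≠ A(5,2)–A(6,1)= B(5,3)–B(6,3)= B(5,3)–A(6,4)≠ B(5,3)–B(6,2)= B(5,5)–B(6,5)= B(5,5)–A(6,4)≠  → 5/9 unlike.
Row 6: A(6,1)–B(6,2)≠ B(6,2)–B(6,3)= B(6,3)–A(6,4)≠ A(6,4)–B(6,5)≠  → 3/4 unlike.
Total adjacent occupied pairs: 36; unlike-type pairs: 23.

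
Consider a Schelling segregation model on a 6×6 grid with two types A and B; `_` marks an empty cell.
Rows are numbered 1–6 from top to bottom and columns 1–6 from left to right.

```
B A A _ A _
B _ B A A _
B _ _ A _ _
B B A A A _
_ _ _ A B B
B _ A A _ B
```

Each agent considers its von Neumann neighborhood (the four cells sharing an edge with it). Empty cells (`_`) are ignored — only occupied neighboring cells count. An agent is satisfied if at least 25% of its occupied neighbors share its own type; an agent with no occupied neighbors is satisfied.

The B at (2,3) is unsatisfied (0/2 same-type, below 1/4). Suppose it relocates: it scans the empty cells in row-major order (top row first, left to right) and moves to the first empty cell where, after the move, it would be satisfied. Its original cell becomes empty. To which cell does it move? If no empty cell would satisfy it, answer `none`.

Vacating (2,3). Empty cells in order:
  (1,4): 0/3 same-type → still unsatisfied.
  (1,6): 0/1 same-type → still unsatisfied.
  (2,2): 1/2 same-type → satisfied — stop here.

(2,2)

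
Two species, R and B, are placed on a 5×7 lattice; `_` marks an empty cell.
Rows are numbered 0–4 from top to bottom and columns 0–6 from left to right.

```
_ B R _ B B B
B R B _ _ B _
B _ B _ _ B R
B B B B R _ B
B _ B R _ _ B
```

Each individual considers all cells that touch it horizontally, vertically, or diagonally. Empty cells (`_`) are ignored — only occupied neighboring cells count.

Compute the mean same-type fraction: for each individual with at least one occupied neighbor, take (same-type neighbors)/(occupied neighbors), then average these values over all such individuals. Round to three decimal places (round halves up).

Row 0: (0,1)B 2/4 · (0,2)R 1/3 · (0,4)B 2/2 · (0,5)B 3/3 · (0,6)B 2/2
Row 1: (1,0)B 2/3 · (1,1)R 1/6 · (1,2)B 2/4 · (1,5)B 4/5
Row 2: (2,0)B 3/4 · (2,2)B 4/5 · (2,5)B 2/4 · (2,6)R 0/3
Row 3: (3,0)B 3/3 · (3,1)B 6/6 · (3,2)B 4/5 · (3,3)B 3/5 · (3,4)R 1/3 · (3,6)B 2/3
Row 4: (4,0)B 2/2 · (4,2)B 3/4 · (4,3)R 1/4 · (4,6)B 1/1
Sum over 23 individuals: 2/4 + 1/3 + 2/2 + 3/3 + 2/2 + 2/3 + 1/6 + 2/4 + 4/5 + 3/4 + 4/5 + 2/4 + 0/3 + 3/3 + 6/6 + 4/5 + 3/5 + 1/3 + 2/3 + 2/2 + 3/4 + 1/4 + 1/1 = 185/12; mean = 185/12 ÷ 23 = 185/276 = 0.670289… → 0.670.

0.670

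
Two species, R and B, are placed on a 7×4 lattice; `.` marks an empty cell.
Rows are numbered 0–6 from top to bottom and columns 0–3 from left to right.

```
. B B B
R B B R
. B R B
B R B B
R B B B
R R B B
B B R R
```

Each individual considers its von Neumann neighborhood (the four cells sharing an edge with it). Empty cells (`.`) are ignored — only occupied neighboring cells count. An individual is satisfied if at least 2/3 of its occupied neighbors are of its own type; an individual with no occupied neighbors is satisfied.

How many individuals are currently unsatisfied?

18

Row 0: (0,1)B 2/2 ✓ · (0,2)B 3/3 ✓ · (0,3)B 1/2 ✗
Row 1: (1,0)R 0/1 ✗ · (1,1)B 3/4 ✓ · (1,2)B 2/4 ✗ · (1,3)R 0/3 ✗
Row 2: (2,1)B 1/3 ✗ · (2,2)R 0/4 ✗ · (2,3)B 1/3 ✗
Row 3: (3,0)B 0/2 ✗ · (3,1)R 0/4 ✗ · (3,2)B 2/4 ✗ · (3,3)B 3/3 ✓
Row 4: (4,0)R 1/3 ✗ · (4,1)B 1/4 ✗ · (4,2)B 4/4 ✓ · (4,3)B 3/3 ✓
Row 5: (5,0)R 2/3 ✓ · (5,1)R 1/4 ✗ · (5,2)B 2/4 ✗ · (5,3)B 2/3 ✓
Row 6: (6,0)B 1/2 ✗ · (6,1)B 1/3 ✗ · (6,2)R 1/3 ✗ · (6,3)R 1/2 ✗
Unsatisfied: (0,3), (1,0), (1,2), (1,3), (2,1), (2,2), (2,3), (3,0), (3,1), (3,2), (4,0), (4,1), (5,1), (5,2), (6,0), (6,1), (6,2), (6,3) — 18 in total.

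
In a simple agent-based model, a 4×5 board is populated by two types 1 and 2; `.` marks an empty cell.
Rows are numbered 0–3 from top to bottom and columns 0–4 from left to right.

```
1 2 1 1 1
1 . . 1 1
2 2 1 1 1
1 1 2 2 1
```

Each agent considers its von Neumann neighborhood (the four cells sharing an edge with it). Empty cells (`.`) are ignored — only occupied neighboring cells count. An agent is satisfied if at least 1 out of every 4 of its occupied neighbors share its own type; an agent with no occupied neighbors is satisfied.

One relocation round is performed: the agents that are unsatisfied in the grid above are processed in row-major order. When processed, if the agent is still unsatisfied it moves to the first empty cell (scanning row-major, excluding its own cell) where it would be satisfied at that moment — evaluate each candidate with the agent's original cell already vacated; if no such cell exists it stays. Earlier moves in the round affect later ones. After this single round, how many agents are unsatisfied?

Initially unsatisfied (in order): (0,1).
  (0,1) → (1,1).
Resulting grid:
1 . 1 1 1
1 2 . 1 1
2 2 1 1 1
1 1 2 2 1
All satisfied now.

0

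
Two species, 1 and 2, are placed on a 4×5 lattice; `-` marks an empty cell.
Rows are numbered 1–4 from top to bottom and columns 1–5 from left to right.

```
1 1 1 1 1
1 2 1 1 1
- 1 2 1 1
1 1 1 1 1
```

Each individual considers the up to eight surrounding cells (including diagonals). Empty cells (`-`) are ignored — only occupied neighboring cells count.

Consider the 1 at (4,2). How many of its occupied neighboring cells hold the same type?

3

Occupied neighbors of (4,2): (3,2)=1, (3,3)=2, (4,1)=1, (4,3)=1.
Same type (1): 3 of 4.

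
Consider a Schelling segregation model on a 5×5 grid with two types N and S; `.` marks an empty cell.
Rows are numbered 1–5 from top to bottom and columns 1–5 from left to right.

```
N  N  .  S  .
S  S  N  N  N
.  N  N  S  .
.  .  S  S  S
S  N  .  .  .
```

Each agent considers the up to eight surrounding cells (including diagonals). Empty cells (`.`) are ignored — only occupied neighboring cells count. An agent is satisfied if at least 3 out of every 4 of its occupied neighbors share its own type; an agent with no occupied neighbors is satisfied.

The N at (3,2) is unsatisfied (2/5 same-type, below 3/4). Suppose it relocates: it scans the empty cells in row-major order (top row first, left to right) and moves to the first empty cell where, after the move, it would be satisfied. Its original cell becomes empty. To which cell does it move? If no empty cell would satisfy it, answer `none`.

none

Vacating (3,2). Empty cells in order:
  (1,3): 3/5 same-type → still unsatisfied.
  (1,5): 2/3 same-type → still unsatisfied.
  (3,1): 0/2 same-type → still unsatisfied.
  (3,5): 2/5 same-type → still unsatisfied.
  (4,1): 1/2 same-type → still unsatisfied.
  (4,2): 2/4 same-type → still unsatisfied.
  (5,3): 1/3 same-type → still unsatisfied.
  (5,4): 0/3 same-type → still unsatisfied.
  (5,5): 0/2 same-type → still unsatisfied.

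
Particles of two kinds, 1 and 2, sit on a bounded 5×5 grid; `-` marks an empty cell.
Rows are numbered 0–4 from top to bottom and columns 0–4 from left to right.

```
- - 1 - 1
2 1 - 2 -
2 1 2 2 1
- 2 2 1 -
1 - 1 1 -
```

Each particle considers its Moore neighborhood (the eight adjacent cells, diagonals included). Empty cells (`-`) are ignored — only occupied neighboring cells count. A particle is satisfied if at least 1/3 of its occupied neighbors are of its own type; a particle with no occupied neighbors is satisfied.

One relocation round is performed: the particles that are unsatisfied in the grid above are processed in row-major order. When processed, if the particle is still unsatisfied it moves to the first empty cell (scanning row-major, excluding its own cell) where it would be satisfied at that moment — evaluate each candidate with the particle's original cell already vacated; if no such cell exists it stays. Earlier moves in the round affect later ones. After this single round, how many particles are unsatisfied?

Initially unsatisfied (in order): (0,4), (2,1), (4,0).
  (0,4) → (0,0).
  (2,1) → (0,1).
  (4,0) → (0,3).
Resulting grid:
1 1 1 1 -
2 1 - 2 -
2 - 2 2 1
- 2 2 1 -
- - 1 1 -
Unsatisfied now: (1,0).

1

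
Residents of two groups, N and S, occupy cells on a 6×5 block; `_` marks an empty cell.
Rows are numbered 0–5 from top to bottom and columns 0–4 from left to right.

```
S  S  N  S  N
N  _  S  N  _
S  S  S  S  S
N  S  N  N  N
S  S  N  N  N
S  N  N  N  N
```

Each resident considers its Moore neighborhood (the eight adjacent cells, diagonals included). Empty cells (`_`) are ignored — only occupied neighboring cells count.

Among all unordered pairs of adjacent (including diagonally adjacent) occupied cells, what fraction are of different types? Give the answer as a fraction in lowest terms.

Scan each occupied cell's neighbors to the right and below (and the two forward diagonals) so each pair is counted once.
Row 0: S(0,0)–S(0,1)= S(0,0)–N(1,0)≠ S(0,1)–N(0,2)≠ S(0,1)–S(1,2)= S(0,1)–N(1,0)≠ N(0,2)–S(0,3)≠ N(0,2)–S(1,2)≠ N(0,2)–N(1,3)= S(0,3)–N(0,4)≠ S(0,3)–N(1,3)≠ S(0,3)–S(1,2)= N(0,4)–N(1,3)=  → 7/12 unlike.
Row 1: N(1,0)–S(2,0)≠ N(1,0)–S(2,1)≠ S(1,2)–N(1,3)≠ S(1,2)–S(2,2)= S(1,2)–S(2,3)= S(1,2)–S(2,1)= N(1,3)–S(2,3)≠ N(1,3)–S(2,4)≠ N(1,3)–S(2,2)≠  → 6/9 unlike.
Row 2: S(2,0)–S(2,1)= S(2,0)–N(3,0)≠ S(2,0)–S(3,1)= S(2,1)–S(2,2)= S(2,1)–S(3,1)= S(2,1)–N(3,2)≠ S(2,1)–N(3,0)≠ S(2,2)–S(2,3)= S(2,2)–N(3,2)≠ S(2,2)–N(3,3)≠ S(2,2)–S(3,1)= S(2,3)–S(2,4)= S(2,3)–N(3,3)≠ S(2,3)–N(3,4)≠ S(2,3)–N(3,2)≠ S(2,4)–N(3,4)≠ S(2,4)–N(3,3)≠  → 10/17 unlike.
Row 3: N(3,0)–S(3,1)≠ N(3,0)–S(4,0)≠ N(3,0)–S(4,1)≠ S(3,1)–N(3,2)≠ S(3,1)–S(4,1)= S(3,1)–N(4,2)≠ S(3,1)–S(4,0)= N(3,2)–N(3,3)= N(3,2)–N(4,2)= N(3,2)–N(4,3)= N(3,2)–S(4,1)≠ N(3,3)–N(3,4)= N(3,3)–N(4,3)= N(3,3)–N(4,4)= N(3,3)–N(4,2)= N(3,4)–N(4,4)= N(3,4)–N(4,3)=  → 6/17 unlike.
Row 4: S(4,0)–S(4,1)= S(4,0)–S(5,0)= S(4,0)–N(5,1)≠ S(4,1)–N(4,2)≠ S(4,1)–N(5,1)≠ S(4,1)–N(5,2)≠ S(4,1)–S(5,0)= N(4,2)–N(4,3)= N(4,2)–N(5,2)= N(4,2)–N(5,3)= N(4,2)–N(5,1)= N(4,3)–N(4,4)= N(4,3)–N(5,3)= N(4,3)–N(5,4)= N(4,3)–N(5,2)= N(4,4)–N(5,4)= N(4,4)–N(5,3)=  → 4/17 unlike.
Row 5: S(5,0)–N(5,1)≠ N(5,1)–N(5,2)= N(5,2)–N(5,3)= N(5,3)–N(5,4)=  → 1/4 unlike.
Total adjacent occupied pairs: 76; unlike-type pairs: 34.
34/76 reduces to 17/38.

17/38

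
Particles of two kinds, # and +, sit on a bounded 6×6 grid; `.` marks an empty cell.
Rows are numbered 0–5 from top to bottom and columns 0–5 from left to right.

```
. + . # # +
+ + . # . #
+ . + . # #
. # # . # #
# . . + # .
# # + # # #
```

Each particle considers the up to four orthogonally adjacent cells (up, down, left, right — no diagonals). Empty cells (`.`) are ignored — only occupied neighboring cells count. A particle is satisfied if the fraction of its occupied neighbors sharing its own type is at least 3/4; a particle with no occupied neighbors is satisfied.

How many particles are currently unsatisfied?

10

Row 0: (0,1)+ 1/1 ✓ · (0,3)# 2/2 ✓ · (0,4)# 1/2 ✗ · (0,5)+ 0/2 ✗
Row 1: (1,0)+ 2/2 ✓ · (1,1)+ 2/2 ✓ · (1,3)# 1/1 ✓ · (1,5)# 1/2 ✗
Row 2: (2,0)+ 1/1 ✓ · (2,2)+ 0/1 ✗ · (2,4)# 2/2 ✓ · (2,5)# 3/3 ✓
Row 3: (3,1)# 1/1 ✓ · (3,2)# 1/2 ✗ · (3,4)# 3/3 ✓ · (3,5)# 2/2 ✓
Row 4: (4,0)# 1/1 ✓ · (4,3)+ 0/2 ✗ · (4,4)# 2/3 ✗
Row 5: (5,0)# 2/2 ✓ · (5,1)# 1/2 ✗ · (5,2)+ 0/2 ✗ · (5,3)# 1/3 ✗ · (5,4)# 3/3 ✓ · (5,5)# 1/1 ✓
Unsatisfied: (0,4), (0,5), (1,5), (2,2), (3,2), (4,3), (4,4), (5,1), (5,2), (5,3) — 10 in total.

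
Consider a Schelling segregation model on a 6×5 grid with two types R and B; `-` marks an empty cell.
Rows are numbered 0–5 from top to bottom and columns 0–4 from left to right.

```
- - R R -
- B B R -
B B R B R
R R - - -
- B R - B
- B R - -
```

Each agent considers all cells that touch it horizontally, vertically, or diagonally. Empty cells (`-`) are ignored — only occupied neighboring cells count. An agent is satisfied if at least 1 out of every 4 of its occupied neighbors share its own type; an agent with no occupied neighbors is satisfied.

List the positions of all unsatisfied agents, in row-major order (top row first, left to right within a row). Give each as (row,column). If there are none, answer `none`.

Row 0: (0,2)R 2/4 ok · (0,3)R 2/3 ok
Row 1: (1,1)B 3/5 ok · (1,2)B 3/7 ok · (1,3)R 4/6 ok
Row 2: (2,0)B 2/4 ok · (2,1)B 3/6 ok · (2,2)R 2/6 ok · (2,3)B 1/4 ok · (2,4)R 1/2 ok
Row 3: (3,0)R 1/4 ok · (3,1)R 3/6 ok
Row 4: (4,1)B 1/5 unhappy · (4,2)R 2/4 ok · (4,4)B 0/0 ok
Row 5: (5,1)B 1/3 ok · (5,2)R 1/3 ok

(4,1)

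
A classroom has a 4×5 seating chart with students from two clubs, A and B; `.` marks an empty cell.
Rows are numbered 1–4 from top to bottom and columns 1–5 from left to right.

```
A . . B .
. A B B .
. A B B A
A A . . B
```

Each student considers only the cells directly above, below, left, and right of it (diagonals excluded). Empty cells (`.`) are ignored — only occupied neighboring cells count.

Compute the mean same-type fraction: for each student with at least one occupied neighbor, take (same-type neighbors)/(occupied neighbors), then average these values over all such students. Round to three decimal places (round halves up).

(1,1)A — no occupied neighbors
(1,4)B 1/1
(2,2)A 1/2
(2,3)B 2/3
(2,4)B 3/3
(3,2)A 2/3
(3,3)B 2/3
(3,4)B 2/3
(3,5)A 0/2
(4,1)A 1/1
(4,2)A 2/2
(4,5)B 0/1
Sum over 11 students: 1/1 + 1/2 + 2/3 + 3/3 + 2/3 + 2/3 + 2/3 + 0/2 + 1/1 + 2/2 + 0/1 = 43/6; mean = 43/6 ÷ 11 = 43/66 = 0.651515… → 0.652.

0.652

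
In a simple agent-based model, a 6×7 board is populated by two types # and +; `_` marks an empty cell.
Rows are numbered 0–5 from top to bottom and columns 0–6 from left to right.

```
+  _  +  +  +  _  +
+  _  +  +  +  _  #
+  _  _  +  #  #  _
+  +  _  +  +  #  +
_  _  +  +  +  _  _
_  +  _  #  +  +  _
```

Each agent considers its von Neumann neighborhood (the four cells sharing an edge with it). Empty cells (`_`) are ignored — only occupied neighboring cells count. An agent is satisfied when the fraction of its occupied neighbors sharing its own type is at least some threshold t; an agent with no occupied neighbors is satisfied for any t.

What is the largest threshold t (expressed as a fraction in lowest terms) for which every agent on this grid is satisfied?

Row 0: (0,0)+ 1/1 · (0,2)+ 2/2 · (0,3)+ 3/3 · (0,4)+ 2/2 · (0,6)+ 0/1
Row 1: (1,0)+ 2/2 · (1,2)+ 2/2 · (1,3)+ 4/4 · (1,4)+ 2/3 · (1,6)# 0/1
Row 2: (2,0)+ 2/2 · (2,3)+ 2/3 · (2,4)# 1/4 · (2,5)# 2/2
Row 3: (3,0)+ 2/2 · (3,1)+ 1/1 · (3,3)+ 3/3 · (3,4)+ 2/4 · (3,5)# 1/3 · (3,6)+ 0/1
Row 4: (4,2)+ 1/1 · (4,3)+ 3/4 · (4,4)+ 3/3
Row 5: (5,1)+ — no occupied neighbors · (5,3)# 0/2 · (5,4)+ 2/3 · (5,5)+ 1/1
The smallest same-type fraction is 0/1 at (0,6), which reduces to 0/1. Any threshold above that leaves this agent unsatisfied.

0/1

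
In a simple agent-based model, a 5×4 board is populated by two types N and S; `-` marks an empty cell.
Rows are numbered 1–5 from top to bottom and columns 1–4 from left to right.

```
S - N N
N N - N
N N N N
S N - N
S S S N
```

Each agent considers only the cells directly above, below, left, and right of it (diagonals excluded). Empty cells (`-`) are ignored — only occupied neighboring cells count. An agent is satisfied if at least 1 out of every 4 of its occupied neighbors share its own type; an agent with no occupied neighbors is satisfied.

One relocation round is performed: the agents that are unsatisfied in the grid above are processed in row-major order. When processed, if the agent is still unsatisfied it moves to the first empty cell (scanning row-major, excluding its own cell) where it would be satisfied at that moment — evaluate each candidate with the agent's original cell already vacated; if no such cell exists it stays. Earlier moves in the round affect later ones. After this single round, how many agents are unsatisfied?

Initially unsatisfied (in order): (1,1).
  (1,1) → (4,3).
Resulting grid:
- - N N
N N - N
N N N N
S N S N
S S S N
All satisfied now.

0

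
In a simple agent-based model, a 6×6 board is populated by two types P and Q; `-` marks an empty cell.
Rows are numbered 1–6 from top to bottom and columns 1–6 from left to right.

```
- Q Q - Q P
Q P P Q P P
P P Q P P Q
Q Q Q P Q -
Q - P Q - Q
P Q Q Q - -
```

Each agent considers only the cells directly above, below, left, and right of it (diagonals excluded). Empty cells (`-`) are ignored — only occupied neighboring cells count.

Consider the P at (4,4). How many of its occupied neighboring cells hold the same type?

1

Occupied neighbors of (4,4): (3,4)=P, (5,4)=Q, (4,3)=Q, (4,5)=Q.
Same type (P): 1 of 4.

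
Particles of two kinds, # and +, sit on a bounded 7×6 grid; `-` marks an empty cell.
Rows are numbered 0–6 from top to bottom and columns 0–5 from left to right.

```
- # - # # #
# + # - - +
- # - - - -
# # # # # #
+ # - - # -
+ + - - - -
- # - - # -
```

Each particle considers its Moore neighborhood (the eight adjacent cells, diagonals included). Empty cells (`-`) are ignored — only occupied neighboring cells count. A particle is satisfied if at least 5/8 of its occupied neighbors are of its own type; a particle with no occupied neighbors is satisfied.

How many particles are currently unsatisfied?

Row 0: (0,1)# 2/3 satisfied · (0,3)# 2/2 satisfied · (0,4)# 2/3 satisfied · (0,5)# 1/2 not
Row 1: (1,0)# 2/3 satisfied · (1,1)+ 0/4 not · (1,2)# 3/4 satisfied · (1,5)+ 0/2 not
Row 2: (2,1)# 5/6 satisfied
Row 3: (3,0)# 3/4 satisfied · (3,1)# 4/5 satisfied · (3,2)# 4/4 satisfied · (3,3)# 3/3 satisfied · (3,4)# 3/3 satisfied · (3,5)# 2/2 satisfied
Row 4: (4,0)+ 2/5 not · (4,1)# 3/6 not · (4,4)# 3/3 satisfied
Row 5: (5,0)+ 2/4 not · (5,1)+ 2/4 not
Row 6: (6,1)# 0/2 not · (6,4)# 0/0 satisfied
Unsatisfied: (0,5), (1,1), (1,5), (4,0), (4,1), (5,0), (5,1), (6,1) — 8 in total.

8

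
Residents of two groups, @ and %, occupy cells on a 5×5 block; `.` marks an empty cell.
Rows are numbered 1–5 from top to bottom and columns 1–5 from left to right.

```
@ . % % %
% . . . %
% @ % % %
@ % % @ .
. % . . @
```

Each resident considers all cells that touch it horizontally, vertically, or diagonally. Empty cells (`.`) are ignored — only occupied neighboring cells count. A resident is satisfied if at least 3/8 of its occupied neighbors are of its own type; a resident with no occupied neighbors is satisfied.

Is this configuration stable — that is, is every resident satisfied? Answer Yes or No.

No

Row 1: (1,1)@ 0/1 ✗ · (1,3)% 1/1 ✓ · (1,4)% 3/3 ✓ · (1,5)% 2/2 ✓
Row 2: (2,1)% 1/3 ✗ · (2,5)% 4/4 ✓
Row 3: (3,1)% 2/4 ✓ · (3,2)@ 1/6 ✗ · (3,3)% 3/5 ✓ · (3,4)% 4/5 ✓ · (3,5)% 2/3 ✓
Row 4: (4,1)@ 1/4 ✗ · (4,2)% 4/6 ✓ · (4,3)% 4/6 ✓ · (4,4)@ 1/5 ✗
Row 5: (5,2)% 2/3 ✓ · (5,5)@ 1/1 ✓
For instance (1,1) has only 0/1 same-type neighbors, below 3/8.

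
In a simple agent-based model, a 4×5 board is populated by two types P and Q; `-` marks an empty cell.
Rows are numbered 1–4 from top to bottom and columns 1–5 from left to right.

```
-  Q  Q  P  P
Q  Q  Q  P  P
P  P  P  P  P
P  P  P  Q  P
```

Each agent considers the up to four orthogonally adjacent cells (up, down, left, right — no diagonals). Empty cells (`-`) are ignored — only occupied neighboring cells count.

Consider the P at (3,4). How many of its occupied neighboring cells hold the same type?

Occupied neighbors of (3,4): (2,4)=P, (4,4)=Q, (3,3)=P, (3,5)=P.
Same type (P): 3 of 4.

3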